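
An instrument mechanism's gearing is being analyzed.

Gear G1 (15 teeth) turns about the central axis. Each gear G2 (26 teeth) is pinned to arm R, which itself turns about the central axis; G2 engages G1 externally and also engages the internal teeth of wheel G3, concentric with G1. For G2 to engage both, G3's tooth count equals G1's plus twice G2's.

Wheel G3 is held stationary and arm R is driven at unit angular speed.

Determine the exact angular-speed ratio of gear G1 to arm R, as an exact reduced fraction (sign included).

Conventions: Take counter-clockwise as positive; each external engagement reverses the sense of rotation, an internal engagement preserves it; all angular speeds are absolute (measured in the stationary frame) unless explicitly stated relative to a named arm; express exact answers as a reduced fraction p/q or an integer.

82/15

topology: planetary set — G1 15T / G2 26T / G3 67T, arm = carrier (Willis)
ring teeth: 15 + 2·26 = 67
15(ω_sun−ω_arm) = −67(ω_ring−ω_arm),  ω_ring = 0, ω_arm = 1
ω_sun = 1 − (67/15)(0−1) = 82/15
ω_out/ω_in = 82/15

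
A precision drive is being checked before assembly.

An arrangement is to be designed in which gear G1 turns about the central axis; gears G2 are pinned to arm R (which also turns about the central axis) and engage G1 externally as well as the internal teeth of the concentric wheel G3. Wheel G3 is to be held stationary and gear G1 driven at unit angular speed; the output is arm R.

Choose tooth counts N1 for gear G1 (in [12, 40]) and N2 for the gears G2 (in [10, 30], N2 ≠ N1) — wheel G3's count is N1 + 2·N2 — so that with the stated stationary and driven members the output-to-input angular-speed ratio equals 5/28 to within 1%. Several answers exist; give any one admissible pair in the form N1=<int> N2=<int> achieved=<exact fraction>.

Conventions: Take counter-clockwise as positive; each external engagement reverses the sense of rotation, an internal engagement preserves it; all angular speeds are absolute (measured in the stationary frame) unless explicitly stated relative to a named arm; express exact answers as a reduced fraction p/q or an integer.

N1=15 N2=27 achieved=5/28

planetary set to be sized for 5/28 (Willis relation)
Willis with ω_ring = 0: ω_arm/ω_sun = N1/(N1+N3); set equal to 5/28  ⇒  N3/N1 = 1/(5/28) − 1 = 23/5
N3 = N1 + 2·N2  ⇒  N2/N1 = (N3/N1 − 1)/2 = (23/5 − 1)/2 = 9/5
smallest multiple with N1 ≥ 12 and N2 ≥ 10: k = 3  ⇒  N1 = 3·5 = 15, N2 = 3·9 = 27 (N1 ≤ 40, N2 ≤ 30, N2 ≠ N1 ✓), N3 = 15 + 2·27 = 69
check: N1/(N1+N3) with N1 = 15, N3 = 69 gives 5/28; |achieved − target| = 0 ≤ 1/560 ✓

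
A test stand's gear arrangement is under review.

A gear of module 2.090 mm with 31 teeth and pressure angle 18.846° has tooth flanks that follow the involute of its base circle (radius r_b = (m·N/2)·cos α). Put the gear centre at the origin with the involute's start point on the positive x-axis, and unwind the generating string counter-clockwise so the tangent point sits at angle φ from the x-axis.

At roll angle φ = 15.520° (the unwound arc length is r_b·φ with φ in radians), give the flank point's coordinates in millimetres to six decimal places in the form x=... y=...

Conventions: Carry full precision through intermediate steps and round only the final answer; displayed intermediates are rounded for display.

topology: single-mesh involute geometry — m = 2.090, N = 31
pitch radius r_p = m·N/2 = 2.090·31/2 = 32.395000
base radius r_b = r_p·cos α = 32.395000·cos 18.846° = 30.658311
roll angle φ = 15.520° = 0.27087510 rad
x = r_b·(cos φ + φ·sin φ) = 31.762515
y = r_b·(sin φ − φ·cos φ) = 0.201625

x=31.762515 y=0.201625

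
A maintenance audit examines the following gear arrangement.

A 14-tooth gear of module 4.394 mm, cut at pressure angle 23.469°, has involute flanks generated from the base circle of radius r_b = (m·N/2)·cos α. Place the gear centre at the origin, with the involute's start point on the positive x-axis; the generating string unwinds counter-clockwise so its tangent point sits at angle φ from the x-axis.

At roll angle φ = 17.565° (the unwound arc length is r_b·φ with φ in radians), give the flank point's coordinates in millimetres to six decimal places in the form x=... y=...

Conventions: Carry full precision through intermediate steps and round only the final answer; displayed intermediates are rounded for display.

class = single-mesh tooth geometry [base-circle involute, m = 4.394, 14T]
pitch radius r_p = m·N/2 = 4.394·14/2 = 30.758000
base radius r_b = r_p·cos α = 30.758000·cos 23.469° = 28.213565
roll angle φ = 17.565° = 0.30656708 rad
x = r_b·(cos φ + φ·sin φ) = 29.508380
y = r_b·(sin φ − φ·cos φ) = 0.268427

x=29.508380 y=0.268427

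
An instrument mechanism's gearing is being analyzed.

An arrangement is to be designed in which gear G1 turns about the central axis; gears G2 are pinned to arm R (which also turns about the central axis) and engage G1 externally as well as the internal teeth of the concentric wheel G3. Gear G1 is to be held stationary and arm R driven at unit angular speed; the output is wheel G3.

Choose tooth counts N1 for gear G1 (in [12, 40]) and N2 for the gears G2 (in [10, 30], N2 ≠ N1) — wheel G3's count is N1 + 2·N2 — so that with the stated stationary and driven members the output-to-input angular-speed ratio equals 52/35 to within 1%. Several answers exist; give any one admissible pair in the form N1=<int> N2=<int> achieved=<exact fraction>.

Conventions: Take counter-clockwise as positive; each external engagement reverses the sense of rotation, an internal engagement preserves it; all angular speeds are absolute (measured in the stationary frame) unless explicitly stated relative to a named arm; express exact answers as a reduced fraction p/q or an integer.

N1=34 N2=18 achieved=52/35

topology: planetary set — design target 52/35, arm = carrier (Willis)
Willis with ω_sun = 0: ω_ring/ω_arm = (N1+N3)/N3; set equal to 52/35  ⇒  N3/N1 = 1/(52/35 − 1) = 35/17
N3 = N1 + 2·N2  ⇒  N2/N1 = (N3/N1 − 1)/2 = (35/17 − 1)/2 = 9/17
smallest multiple with N1 ≥ 12 and N2 ≥ 10: k = 2  ⇒  N1 = 2·17 = 34, N2 = 2·9 = 18 (N1 ≤ 40, N2 ≤ 30, N2 ≠ N1 ✓), N3 = 34 + 2·18 = 70
check: (N1+N3)/N3 with N1 = 34, N3 = 70 gives 52/35; |achieved − target| = 0 ≤ 13/875 ✓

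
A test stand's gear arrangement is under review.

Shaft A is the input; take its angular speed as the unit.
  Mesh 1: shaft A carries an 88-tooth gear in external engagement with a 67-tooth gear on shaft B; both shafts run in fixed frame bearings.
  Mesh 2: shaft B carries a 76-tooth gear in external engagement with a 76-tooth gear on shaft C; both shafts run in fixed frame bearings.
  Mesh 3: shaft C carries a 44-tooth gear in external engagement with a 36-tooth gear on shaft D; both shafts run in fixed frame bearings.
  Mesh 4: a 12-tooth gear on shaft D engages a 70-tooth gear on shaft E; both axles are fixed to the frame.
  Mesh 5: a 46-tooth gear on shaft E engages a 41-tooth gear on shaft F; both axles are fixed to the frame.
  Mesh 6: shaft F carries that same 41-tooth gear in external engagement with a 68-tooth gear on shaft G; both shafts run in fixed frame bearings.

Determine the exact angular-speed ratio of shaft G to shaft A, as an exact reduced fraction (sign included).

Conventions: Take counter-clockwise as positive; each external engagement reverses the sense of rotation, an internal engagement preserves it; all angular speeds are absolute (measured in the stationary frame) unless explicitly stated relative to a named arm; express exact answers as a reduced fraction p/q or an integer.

class = fixed-axis compound train [6 meshes; 6 ratios multiply, 6 sense flips]
mesh 1 [88T→67T]: running ratio 88/67, sense −
mesh 2 [76T→76T]: running ratio 88/67, sense +
mesh 3 [44T→36T]: running ratio 968/603, sense −
mesh 4 [12T→70T]: running ratio 1936/7035, sense +
mesh 5 [46T→41T]: running ratio 89056/288435, sense −
mesh 6 [41T→68T]: running ratio 22264/119595, sense +
ω_out/ω_in = 22264/119595

22264/119595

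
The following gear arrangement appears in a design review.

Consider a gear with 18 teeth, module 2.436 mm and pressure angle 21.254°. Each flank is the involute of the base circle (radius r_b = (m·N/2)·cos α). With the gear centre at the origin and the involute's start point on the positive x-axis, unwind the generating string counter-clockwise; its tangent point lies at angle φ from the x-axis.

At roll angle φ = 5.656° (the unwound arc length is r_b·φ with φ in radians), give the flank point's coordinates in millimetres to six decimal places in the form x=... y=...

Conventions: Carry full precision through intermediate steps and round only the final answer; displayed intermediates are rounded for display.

x=20.532100 y=0.006546

class = single-mesh tooth geometry [base-circle involute, m = 2.436, 18T]
pitch radius r_p = m·N/2 = 2.436·18/2 = 21.924000
base radius r_b = r_p·cos α = 21.924000·cos 21.254° = 20.432786
roll angle φ = 5.656° = 0.09871582 rad
x = r_b·(cos φ + φ·sin φ) = 20.532100
y = r_b·(sin φ − φ·cos φ) = 0.006546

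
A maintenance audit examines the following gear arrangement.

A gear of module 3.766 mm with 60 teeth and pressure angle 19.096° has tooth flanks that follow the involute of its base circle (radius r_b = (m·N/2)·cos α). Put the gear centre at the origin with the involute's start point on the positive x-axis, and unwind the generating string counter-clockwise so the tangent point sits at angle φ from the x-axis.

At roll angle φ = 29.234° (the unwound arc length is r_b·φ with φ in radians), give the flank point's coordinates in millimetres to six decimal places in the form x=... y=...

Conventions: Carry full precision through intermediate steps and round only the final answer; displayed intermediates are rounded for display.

x=119.768456 y=4.605189

recognized (one wheel, involute flank): single-mesh tooth geometry, m = 3.766, N = 60
pitch radius r_p = m·N/2 = 3.766·60/2 = 112.980000
base radius r_b = r_p·cos α = 112.980000·cos 19.096° = 106.762909
roll angle φ = 29.234° = 0.51022955 rad
x = r_b·(cos φ + φ·sin φ) = 119.768456
y = r_b·(sin φ − φ·cos φ) = 4.605189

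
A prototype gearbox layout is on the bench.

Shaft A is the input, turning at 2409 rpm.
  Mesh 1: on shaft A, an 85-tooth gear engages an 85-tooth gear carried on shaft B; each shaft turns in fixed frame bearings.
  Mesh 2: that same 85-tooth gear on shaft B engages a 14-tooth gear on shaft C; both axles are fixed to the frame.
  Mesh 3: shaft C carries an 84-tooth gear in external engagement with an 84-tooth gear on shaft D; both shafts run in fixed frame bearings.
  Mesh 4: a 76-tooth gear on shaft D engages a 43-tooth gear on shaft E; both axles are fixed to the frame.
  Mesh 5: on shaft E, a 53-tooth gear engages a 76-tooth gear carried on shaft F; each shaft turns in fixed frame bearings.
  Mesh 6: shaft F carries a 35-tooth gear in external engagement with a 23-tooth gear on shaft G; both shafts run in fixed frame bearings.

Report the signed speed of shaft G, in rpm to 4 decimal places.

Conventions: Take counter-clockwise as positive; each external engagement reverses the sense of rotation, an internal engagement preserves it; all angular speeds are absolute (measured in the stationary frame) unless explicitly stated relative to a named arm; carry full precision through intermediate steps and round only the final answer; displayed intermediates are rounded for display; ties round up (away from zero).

+27433.1269 rpm

6-mesh fixed-axis compound train (all bearings frame-fixed)
mesh 1 [85T→85T]: ω = 2409.0000×85/85 = 2409.0000 rpm, sense flips to −
mesh 2 [85T→14T]: ω = 2409.0000×85/14 = 14626.0714 rpm, sense flips to +
mesh 3 [84T→84T]: ω = 14626.0714×84/84 = 14626.0714 rpm, sense flips to −
mesh 4 [76T→43T]: ω = 14626.0714×76/43 = 25850.7309 rpm, sense flips to +
mesh 5 [53T→76T]: ω = 25850.7309×53/76 = 18027.4834 rpm, sense flips to −
mesh 6 [35T→23T]: ω = 18027.4834×35/23 = 27433.1269 rpm, sense flips to +
signed output speed = +27433.1269 rpm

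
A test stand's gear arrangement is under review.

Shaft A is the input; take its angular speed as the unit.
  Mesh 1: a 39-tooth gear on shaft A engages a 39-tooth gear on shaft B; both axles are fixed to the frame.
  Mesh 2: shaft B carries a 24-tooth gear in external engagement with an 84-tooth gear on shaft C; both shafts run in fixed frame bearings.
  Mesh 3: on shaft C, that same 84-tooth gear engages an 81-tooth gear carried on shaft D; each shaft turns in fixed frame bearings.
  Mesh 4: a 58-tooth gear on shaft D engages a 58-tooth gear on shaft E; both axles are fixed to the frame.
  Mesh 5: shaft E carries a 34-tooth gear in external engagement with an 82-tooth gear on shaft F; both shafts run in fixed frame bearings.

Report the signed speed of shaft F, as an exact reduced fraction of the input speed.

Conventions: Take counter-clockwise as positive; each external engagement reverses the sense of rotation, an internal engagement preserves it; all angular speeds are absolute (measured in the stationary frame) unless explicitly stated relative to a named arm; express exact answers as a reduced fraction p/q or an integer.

5-mesh fixed-axis compound train (all bearings frame-fixed)
mesh 1 [39T→39T]: |ω|/ω_in = 1×39/39 = 1, sense flips to −
mesh 2 [24T→84T]: |ω|/ω_in = 1×24/84 = 2/7, sense flips to +
mesh 3 [84T→81T]: |ω|/ω_in = (2/7)×84/81 = 8/27, sense flips to −
mesh 4 [58T→58T]: |ω|/ω_in = (8/27)×58/58 = 8/27, sense flips to +
mesh 5 [34T→82T]: |ω|/ω_in = (8/27)×34/82 = 136/1107, sense flips to −
signed output speed (× input speed) = -136/1107

-136/1107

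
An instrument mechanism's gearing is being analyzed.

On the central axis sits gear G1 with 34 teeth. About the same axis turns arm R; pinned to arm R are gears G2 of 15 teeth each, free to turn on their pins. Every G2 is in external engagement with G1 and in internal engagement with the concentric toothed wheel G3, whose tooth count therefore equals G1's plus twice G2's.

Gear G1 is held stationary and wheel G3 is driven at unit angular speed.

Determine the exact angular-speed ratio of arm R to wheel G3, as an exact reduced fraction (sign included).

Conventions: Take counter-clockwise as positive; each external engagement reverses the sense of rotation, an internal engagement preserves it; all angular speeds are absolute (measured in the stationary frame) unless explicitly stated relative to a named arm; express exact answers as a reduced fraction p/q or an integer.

32/49

class = planetary set [G3 = 34+2·15 = 64; Willis about the carrier]
ring teeth: 34 + 2·15 = 64
34(ω_sun−ω_arm) = −64(ω_ring−ω_arm),  ω_sun = 0, ω_ring = 1
34(0−ω_arm) = −64(1−ω_arm)  ⇒  98·ω_arm = 64  ⇒  ω_arm = 32/49
ω_out/ω_in = 32/49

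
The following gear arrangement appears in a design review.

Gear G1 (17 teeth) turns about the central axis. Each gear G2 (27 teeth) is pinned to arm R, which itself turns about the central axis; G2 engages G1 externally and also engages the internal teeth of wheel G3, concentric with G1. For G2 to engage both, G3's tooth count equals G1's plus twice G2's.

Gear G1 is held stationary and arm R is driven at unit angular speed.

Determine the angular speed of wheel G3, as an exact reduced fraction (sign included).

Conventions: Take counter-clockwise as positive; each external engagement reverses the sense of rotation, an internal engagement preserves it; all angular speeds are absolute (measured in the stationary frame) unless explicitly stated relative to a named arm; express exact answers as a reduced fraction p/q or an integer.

planetary set (17T centre, 27T on arm, 71T internal) — Willis relation
ring teeth: 17 + 2·27 = 71
17(ω_sun−ω_arm) = −71(ω_ring−ω_arm),  ω_sun = 0, ω_arm = 1
ω_ring = 1 − (17/71)(0−1) = 88/71
exact speed ratio = 88/71

88/71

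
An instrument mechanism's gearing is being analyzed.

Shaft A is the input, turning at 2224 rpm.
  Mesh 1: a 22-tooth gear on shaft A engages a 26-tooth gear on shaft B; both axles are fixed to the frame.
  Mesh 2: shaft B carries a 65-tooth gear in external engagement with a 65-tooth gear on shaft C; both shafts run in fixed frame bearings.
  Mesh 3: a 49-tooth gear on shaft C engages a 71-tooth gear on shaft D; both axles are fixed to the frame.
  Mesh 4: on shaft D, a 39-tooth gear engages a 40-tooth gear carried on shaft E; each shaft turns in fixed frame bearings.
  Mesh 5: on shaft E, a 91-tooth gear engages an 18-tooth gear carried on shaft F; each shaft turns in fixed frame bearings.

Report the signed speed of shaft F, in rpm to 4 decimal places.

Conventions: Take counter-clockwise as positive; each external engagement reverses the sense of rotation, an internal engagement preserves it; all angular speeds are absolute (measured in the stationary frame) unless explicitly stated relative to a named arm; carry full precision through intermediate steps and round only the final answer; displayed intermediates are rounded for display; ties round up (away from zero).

recognized (6 fixed axles, 5 meshes): fixed-axis compound train
mesh 1 [22T→26T]: ω = 2224.0000×22/26 = 1881.8462 rpm, sense flips to −
mesh 2 [65T→65T]: ω = 1881.8462×65/65 = 1881.8462 rpm, sense flips to +
mesh 3 [49T→71T]: ω = 1881.8462×49/71 = 1298.7389 rpm, sense flips to −
mesh 4 [39T→40T]: ω = 1298.7389×39/40 = 1266.2704 rpm, sense flips to +
mesh 5 [91T→18T]: ω = 1266.2704×91/18 = 6401.7005 rpm, sense flips to −
signed output speed = -6401.7005 rpm

-6401.7005 rpm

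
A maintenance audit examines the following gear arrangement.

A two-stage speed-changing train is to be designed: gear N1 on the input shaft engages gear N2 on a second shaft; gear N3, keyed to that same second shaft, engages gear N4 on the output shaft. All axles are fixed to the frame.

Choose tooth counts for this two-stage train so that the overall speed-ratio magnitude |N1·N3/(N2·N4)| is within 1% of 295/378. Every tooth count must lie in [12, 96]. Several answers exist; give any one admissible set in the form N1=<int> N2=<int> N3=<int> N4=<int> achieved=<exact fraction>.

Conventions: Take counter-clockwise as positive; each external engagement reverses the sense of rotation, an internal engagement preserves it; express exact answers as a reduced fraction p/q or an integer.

N1=15 N2=14 N3=59 N4=81 achieved=295/378

topology: fixed-axis compound train — 2 stages, target 295/378
target = 295/378 in lowest terms: an exact hit needs N1·N3 = k·295 and N2·N4 = k·378 for one integer k, every count in [12, 96]; additionally prefer no 1:1 stage (N1 ≠ N2, N3 ≠ N4)
k = 1…2: no 1:1-free in-range split of k·295 and k·378 into factor pairs; take k = 3
k = 3: N1·N3 = 885 = 15·59, N2·N4 = 1134 = 14·81
achieved = 15·59/(14·81) = 295/378; |achieved − target| = 0 ≤ 59/7560 ✓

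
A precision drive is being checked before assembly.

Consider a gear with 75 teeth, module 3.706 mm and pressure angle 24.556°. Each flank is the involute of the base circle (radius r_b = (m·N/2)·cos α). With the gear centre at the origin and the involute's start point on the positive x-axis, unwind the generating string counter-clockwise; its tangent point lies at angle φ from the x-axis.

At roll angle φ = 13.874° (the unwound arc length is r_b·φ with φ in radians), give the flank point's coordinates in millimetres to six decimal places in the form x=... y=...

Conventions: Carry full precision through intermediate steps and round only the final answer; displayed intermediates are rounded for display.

single-mesh involute tooth geometry (75T wheel at module 3.706)
pitch radius r_p = m·N/2 = 3.706·75/2 = 138.975000
base radius r_b = r_p·cos α = 138.975000·cos 24.556° = 126.405479
roll angle φ = 13.874° = 0.24214698 rad
x = r_b·(cos φ + φ·sin φ) = 130.057234
y = r_b·(sin φ − φ·cos φ) = 0.594748

x=130.057234 y=0.594748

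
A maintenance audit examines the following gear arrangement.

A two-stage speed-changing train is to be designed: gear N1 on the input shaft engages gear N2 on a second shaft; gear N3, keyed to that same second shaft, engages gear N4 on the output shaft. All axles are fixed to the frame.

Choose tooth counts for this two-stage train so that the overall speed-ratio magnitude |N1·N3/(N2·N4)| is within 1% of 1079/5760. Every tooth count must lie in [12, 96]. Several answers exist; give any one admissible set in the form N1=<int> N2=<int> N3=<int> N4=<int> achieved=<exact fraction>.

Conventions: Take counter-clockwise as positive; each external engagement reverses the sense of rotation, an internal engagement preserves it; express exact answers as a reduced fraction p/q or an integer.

2-stage fixed-axis compound train for ratio 1079/5760
target = 1079/5760 in lowest terms: an exact hit needs N1·N3 = k·1079 and N2·N4 = k·5760 for one integer k, every count in [12, 96]; additionally prefer no 1:1 stage (N1 ≠ N2, N3 ≠ N4)
k = 1: N1·N3 = 1079 = 13·83, N2·N4 = 5760 = 60·96
achieved = 13·83/(60·96) = 1079/5760; |achieved − target| = 0 ≤ 1079/576000 ✓

N1=13 N2=60 N3=83 N4=96 achieved=1079/5760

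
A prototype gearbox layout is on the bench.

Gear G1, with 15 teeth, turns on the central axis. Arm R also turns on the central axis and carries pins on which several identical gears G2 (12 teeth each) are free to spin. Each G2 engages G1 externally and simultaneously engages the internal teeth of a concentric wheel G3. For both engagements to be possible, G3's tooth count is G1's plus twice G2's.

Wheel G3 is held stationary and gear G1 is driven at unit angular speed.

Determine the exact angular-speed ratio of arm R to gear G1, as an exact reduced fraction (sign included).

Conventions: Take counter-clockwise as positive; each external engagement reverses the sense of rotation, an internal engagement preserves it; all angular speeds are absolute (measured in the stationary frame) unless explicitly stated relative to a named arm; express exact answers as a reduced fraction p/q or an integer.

topology: planetary set — G1 15T / G2 12T / G3 39T, arm = carrier (Willis)
ring teeth: 15 + 2·12 = 39
15(ω_sun−ω_arm) = −39(ω_ring−ω_arm),  ω_ring = 0, ω_sun = 1
15(1−ω_arm) = −39(0−ω_arm)  ⇒  54·ω_arm = 15  ⇒  ω_arm = 5/18
ω_out/ω_in = 5/18

5/18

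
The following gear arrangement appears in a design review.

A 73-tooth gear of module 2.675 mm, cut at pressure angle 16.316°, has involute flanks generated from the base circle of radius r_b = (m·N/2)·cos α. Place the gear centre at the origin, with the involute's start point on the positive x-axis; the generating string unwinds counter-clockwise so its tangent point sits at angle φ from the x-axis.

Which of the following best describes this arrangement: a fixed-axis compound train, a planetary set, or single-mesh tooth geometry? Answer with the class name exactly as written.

single-mesh tooth geometry

recognized (one wheel, involute flank): single-mesh tooth geometry, m = 2.675, N = 73
classification: single-mesh tooth geometry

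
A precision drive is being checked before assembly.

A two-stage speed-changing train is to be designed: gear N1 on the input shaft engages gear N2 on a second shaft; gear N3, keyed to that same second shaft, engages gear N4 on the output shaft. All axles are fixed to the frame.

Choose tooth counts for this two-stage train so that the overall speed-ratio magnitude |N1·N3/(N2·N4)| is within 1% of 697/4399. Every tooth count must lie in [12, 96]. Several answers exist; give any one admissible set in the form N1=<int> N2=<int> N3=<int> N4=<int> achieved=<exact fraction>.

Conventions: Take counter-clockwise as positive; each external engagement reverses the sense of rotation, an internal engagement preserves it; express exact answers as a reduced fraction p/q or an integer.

2-stage fixed-axis compound train for ratio 697/4399
target = 697/4399 in lowest terms: an exact hit needs N1·N3 = k·697 and N2·N4 = k·4399 for one integer k, every count in [12, 96]; additionally prefer no 1:1 stage (N1 ≠ N2, N3 ≠ N4)
k = 1: N1·N3 = 697 = 17·41, N2·N4 = 4399 = 53·83
achieved = 17·41/(53·83) = 697/4399; |achieved − target| = 0 ≤ 697/439900 ✓

N1=17 N2=53 N3=41 N4=83 achieved=697/4399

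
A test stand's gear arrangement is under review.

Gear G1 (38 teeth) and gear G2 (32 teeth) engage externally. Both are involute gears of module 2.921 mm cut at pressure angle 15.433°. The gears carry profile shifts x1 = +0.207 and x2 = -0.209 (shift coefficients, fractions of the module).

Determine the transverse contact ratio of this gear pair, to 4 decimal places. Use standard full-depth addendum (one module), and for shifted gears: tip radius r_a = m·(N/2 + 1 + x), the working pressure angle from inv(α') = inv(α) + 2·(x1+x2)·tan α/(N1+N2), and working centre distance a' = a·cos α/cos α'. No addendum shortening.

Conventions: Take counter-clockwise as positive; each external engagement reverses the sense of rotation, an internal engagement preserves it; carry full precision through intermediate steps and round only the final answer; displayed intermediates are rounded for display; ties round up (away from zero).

topology: single-mesh involute geometry — m = 2.921, 38T/32T pair
base radii: r_b1 = 53.497833, r_b2 = 45.050807
tip radii: r_a1 = 59.024647, r_a2 = 49.046511
inv(α') = inv(15.433°) + 2·(+0.207-0.209)·tan α/(38+32) = 0.00669321  ⇒  α' = 15.42113°
a' = a·cos α / cos α' = 102.2350·cos 15.433°/cos 15.42113° = 102.229156
action lengths: √(r_a1²−r_b1²) = 24.937738, √(r_a2²−r_b2²) = 19.390333
base pitch p_b = π·m·cos α = 8.845705
CR = (24.937738 + 19.390333 − 102.229156·sin 15.42113°)/8.845705 = 1.938132
contact ratio ≈ 1.9381

1.9381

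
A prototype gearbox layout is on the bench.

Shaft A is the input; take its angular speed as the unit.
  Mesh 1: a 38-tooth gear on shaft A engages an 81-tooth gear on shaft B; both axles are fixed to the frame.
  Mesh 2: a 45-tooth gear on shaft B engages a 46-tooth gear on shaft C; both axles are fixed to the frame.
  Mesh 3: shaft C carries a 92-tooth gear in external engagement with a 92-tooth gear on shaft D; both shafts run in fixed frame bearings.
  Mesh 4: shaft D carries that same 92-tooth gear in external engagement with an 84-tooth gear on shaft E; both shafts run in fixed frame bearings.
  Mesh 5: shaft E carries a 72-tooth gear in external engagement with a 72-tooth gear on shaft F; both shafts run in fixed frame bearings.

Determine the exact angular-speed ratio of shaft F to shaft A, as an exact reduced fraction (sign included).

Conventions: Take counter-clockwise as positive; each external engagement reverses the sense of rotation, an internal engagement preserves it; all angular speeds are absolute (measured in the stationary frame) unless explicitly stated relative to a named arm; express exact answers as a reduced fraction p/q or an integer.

-95/189

class = fixed-axis compound train [5 meshes; 5 ratios multiply, 5 sense flips]
mesh 1 [38T→81T]: running ratio 38/81, sense −
mesh 2 [45T→46T]: running ratio 95/207, sense +
mesh 3 [92T→92T]: running ratio 95/207, sense −
mesh 4 [92T→84T]: running ratio 95/189, sense +
mesh 5 [72T→72T]: running ratio 95/189, sense −
ω_out/ω_in = -95/189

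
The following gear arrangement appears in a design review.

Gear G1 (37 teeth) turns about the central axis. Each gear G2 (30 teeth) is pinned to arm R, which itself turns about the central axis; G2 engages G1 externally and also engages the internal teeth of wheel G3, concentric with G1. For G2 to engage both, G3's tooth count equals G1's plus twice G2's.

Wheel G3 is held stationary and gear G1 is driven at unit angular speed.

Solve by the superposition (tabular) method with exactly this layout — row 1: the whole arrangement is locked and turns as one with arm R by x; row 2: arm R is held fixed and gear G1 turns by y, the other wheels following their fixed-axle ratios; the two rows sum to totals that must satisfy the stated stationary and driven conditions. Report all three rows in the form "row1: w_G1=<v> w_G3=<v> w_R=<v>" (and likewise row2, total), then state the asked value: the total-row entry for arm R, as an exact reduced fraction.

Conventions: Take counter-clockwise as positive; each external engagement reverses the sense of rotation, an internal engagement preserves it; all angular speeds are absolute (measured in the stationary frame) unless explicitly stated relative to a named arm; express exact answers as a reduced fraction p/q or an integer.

row1: w_G1=37/134 w_G3=37/134 w_R=37/134
row2: w_G1=97/134 w_G3=-37/134 w_R=0
total: w_G1=1 w_G3=0 w_R=37/134
asked value: 37/134

planetary set (37T centre, 30T on arm, 97T internal) — Willis relation
row 1 (train locked, turned with arm): all members turn x
row 2 (arm held, sun turns y): ω_ring = −(37/97)·y, ω_arm = 0
boundary: total ω_ring = x − (37/97)·y = 0 and total ω_sun = x + y = 1  ⇒  y = 97/134, x = 37/134
row 2 ring = −(37/97)·97/134 = -37/134
totals (row 1 + row 2): sun 37/134 + 97/134 = 1, ring 37/134 + (-37/134) = 0, arm 37/134 + 0 = 37/134
asked cell (total, arm) = 37/134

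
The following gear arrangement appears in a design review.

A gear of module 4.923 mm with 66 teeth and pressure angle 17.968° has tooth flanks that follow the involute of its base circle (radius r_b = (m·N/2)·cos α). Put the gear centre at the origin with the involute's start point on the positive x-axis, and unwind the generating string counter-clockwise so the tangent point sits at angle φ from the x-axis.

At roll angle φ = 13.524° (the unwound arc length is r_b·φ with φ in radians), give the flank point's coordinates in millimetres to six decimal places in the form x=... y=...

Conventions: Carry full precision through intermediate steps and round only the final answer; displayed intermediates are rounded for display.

recognized (one wheel, involute flank): single-mesh tooth geometry, m = 4.923, N = 66
pitch radius r_p = m·N/2 = 4.923·66/2 = 162.459000
base radius r_b = r_p·cos α = 162.459000·cos 17.968° = 154.535705
roll angle φ = 13.524° = 0.23603833 rad
x = r_b·(cos φ + φ·sin φ) = 158.780837
y = r_b·(sin φ − φ·cos φ) = 0.673649

x=158.780837 y=0.673649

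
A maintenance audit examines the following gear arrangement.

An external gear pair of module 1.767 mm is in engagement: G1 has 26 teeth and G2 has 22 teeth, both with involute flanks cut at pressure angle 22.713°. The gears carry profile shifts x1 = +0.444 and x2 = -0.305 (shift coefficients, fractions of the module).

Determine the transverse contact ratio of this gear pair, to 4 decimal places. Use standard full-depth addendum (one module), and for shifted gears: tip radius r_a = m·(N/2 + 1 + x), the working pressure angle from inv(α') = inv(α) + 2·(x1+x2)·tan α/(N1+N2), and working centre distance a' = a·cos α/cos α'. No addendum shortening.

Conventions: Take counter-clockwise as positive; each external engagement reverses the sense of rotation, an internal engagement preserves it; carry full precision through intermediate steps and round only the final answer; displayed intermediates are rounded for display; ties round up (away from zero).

1.4668

recognized (one external pair, fixed centres): single-mesh tooth geometry, m = 1.767, N1 = 26, N2 = 22
base radii: r_b1 = 21.189611, r_b2 = 17.929670
tip radii: r_a1 = 25.522548, r_a2 = 20.665065
inv(α') = inv(22.713°) + 2·(+0.444-0.305)·tan α/(26+22) = 0.02458330  ⇒  α' = 23.47673°
a' = a·cos α / cos α' = 42.4080·cos 22.713°/cos 23.47673° = 42.649744
action lengths: √(r_a1²−r_b1²) = 14.226766, √(r_a2²−r_b2²) = 10.274815
base pitch p_b = π·m·cos α = 5.120702
CR = (14.226766 + 10.274815 − 42.649744·sin 23.47673°)/5.120702 = 1.466776
contact ratio ≈ 1.4668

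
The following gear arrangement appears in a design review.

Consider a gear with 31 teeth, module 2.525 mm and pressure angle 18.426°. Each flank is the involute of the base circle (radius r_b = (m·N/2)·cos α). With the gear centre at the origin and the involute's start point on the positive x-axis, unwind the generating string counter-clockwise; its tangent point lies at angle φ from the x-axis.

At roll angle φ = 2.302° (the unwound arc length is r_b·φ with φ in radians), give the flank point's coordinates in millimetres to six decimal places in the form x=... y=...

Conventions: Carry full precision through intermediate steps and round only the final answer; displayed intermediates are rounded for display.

topology: single-mesh involute geometry — m = 2.525, N = 31
pitch radius r_p = m·N/2 = 2.525·31/2 = 39.137500
base radius r_b = r_p·cos α = 39.137500·cos 18.426° = 37.131025
roll angle φ = 2.302° = 0.04017748 rad
x = r_b·(cos φ + φ·sin φ) = 37.160982
y = r_b·(sin φ − φ·cos φ) = 0.000803

x=37.160982 y=0.000803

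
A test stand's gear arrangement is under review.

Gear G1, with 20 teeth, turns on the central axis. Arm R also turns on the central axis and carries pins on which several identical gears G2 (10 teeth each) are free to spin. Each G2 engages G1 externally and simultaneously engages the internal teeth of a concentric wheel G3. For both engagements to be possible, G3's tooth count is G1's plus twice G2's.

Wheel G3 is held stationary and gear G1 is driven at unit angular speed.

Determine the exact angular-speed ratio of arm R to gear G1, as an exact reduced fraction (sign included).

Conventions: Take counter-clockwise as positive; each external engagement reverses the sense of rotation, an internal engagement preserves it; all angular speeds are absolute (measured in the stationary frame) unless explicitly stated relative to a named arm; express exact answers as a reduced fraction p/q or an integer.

class = planetary set [G3 = 20+2·10 = 40; Willis about the carrier]
ring teeth: 20 + 2·10 = 40
20(ω_sun−ω_arm) = −40(ω_ring−ω_arm),  ω_ring = 0, ω_sun = 1
20(1−ω_arm) = −40(0−ω_arm)  ⇒  60·ω_arm = 20  ⇒  ω_arm = 1/3
ω_out/ω_in = 1/3

1/3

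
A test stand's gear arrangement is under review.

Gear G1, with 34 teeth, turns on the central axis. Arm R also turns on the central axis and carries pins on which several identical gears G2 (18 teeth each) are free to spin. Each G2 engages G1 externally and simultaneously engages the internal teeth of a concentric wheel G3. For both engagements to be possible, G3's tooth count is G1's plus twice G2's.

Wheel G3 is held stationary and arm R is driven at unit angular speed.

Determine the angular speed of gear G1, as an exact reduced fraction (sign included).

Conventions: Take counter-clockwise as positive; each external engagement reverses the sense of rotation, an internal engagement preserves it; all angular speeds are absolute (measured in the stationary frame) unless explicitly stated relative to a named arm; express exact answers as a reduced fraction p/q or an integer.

52/17

class = planetary set [G3 = 34+2·18 = 70; Willis about the carrier]
ring teeth: 34 + 2·18 = 70
34(ω_sun−ω_arm) = −70(ω_ring−ω_arm),  ω_ring = 0, ω_arm = 1
ω_sun = 1 − (70/34)(0−1) = 52/17
exact speed ratio = 52/17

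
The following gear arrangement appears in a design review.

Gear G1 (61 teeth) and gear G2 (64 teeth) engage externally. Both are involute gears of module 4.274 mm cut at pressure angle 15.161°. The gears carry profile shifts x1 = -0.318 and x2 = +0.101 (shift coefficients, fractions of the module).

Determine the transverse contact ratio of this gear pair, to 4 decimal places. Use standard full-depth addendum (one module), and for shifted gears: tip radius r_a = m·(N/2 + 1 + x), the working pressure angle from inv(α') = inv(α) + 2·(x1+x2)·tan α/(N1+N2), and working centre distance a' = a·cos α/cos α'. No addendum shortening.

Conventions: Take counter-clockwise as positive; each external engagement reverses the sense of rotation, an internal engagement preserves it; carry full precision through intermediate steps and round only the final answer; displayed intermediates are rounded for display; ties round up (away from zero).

topology: single-mesh involute geometry — m = 4.274, 61T/64T pair
base radii: r_b1 = 125.819890, r_b2 = 132.007754
tip radii: r_a1 = 133.271868, r_a2 = 141.473674
inv(α') = inv(15.161°) + 2·(-0.318+0.101)·tan α/(61+64) = 0.00541305  ⇒  α' = 14.38616°
a' = a·cos α / cos α' = 267.1250·cos 15.161°/cos 14.38616° = 266.174014
action lengths: √(r_a1²−r_b1²) = 43.940255, √(r_a2²−r_b2²) = 50.879793
base pitch p_b = π·m·cos α = 12.959831
CR = (43.940255 + 50.879793 − 266.174014·sin 14.38616°)/12.959831 = 2.213572
contact ratio ≈ 2.2136

2.2136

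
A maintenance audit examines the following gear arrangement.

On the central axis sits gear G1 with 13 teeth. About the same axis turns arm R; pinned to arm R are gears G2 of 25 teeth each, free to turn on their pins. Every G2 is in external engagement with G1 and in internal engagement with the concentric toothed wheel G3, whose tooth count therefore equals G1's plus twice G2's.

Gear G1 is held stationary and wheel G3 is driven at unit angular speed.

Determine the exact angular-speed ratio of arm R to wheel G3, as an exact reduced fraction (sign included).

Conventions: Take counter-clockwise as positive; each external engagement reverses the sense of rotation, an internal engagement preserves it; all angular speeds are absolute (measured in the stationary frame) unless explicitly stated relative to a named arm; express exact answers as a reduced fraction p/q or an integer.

recognized (axles ride arm R): planetary set, 13/25/63 teeth
ring teeth: 13 + 2·25 = 63
13(ω_sun−ω_arm) = −63(ω_ring−ω_arm),  ω_sun = 0, ω_ring = 1
13(0−ω_arm) = −63(1−ω_arm)  ⇒  76·ω_arm = 63  ⇒  ω_arm = 63/76
ω_out/ω_in = 63/76

63/76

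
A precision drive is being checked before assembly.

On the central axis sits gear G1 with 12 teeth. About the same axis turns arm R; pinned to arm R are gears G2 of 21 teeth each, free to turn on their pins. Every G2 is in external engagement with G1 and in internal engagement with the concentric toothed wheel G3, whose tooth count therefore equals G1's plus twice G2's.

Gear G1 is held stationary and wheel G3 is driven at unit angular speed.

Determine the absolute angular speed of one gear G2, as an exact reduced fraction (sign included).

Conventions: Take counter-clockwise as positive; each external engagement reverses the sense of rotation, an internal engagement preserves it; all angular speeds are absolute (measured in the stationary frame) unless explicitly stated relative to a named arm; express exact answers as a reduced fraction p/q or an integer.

9/7

recognized (axles ride arm R): planetary set, 12/21/54 teeth
ring teeth: 12 + 2·21 = 54
12(ω_sun−ω_arm) = −54(ω_ring−ω_arm),  ω_sun = 0, ω_ring = 1
12(0−ω_arm) = −54(1−ω_arm)  ⇒  66·ω_arm = 54  ⇒  ω_arm = 9/11
sun–planet mesh: 12·(0−9/11) = −21·(ω_p−ω_arm)  ⇒  ω_p−ω_arm = 36/77
ω_p = 9/11 + 36/77 = 9/7
exact speed ratio = 9/7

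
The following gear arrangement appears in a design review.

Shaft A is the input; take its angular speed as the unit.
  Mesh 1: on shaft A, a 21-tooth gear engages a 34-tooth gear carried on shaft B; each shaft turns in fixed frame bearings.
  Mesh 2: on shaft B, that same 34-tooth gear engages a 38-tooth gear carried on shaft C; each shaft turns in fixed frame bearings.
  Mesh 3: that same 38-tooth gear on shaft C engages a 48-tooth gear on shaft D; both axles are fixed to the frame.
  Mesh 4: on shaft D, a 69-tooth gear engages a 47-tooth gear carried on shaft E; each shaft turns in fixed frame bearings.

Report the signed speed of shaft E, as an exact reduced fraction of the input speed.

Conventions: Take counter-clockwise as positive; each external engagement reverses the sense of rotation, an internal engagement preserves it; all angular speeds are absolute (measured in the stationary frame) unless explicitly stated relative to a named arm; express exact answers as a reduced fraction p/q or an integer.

483/752

4-mesh fixed-axis compound train (all bearings frame-fixed)
mesh 1 [21T→34T]: |ω|/ω_in = 1×21/34 = 21/34, sense flips to −
mesh 2 [34T→38T]: |ω|/ω_in = (21/34)×34/38 = 21/38, sense flips to +
mesh 3 [38T→48T]: |ω|/ω_in = (21/38)×38/48 = 7/16, sense flips to −
mesh 4 [69T→47T]: |ω|/ω_in = (7/16)×69/47 = 483/752, sense flips to +
signed output speed (× input speed) = 483/752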